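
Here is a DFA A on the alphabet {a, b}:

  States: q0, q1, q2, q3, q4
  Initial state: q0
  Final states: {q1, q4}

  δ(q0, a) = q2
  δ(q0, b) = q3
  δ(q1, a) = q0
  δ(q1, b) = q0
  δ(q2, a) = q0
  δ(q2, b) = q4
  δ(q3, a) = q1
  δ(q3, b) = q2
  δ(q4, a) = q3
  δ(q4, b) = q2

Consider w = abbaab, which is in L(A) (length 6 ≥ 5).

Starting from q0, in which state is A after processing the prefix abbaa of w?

State sequence: q0 -a-> q2 -b-> q4 -b-> q2 -a-> q0 -a-> q2

After reading 5 characters, A is in state q2.

q2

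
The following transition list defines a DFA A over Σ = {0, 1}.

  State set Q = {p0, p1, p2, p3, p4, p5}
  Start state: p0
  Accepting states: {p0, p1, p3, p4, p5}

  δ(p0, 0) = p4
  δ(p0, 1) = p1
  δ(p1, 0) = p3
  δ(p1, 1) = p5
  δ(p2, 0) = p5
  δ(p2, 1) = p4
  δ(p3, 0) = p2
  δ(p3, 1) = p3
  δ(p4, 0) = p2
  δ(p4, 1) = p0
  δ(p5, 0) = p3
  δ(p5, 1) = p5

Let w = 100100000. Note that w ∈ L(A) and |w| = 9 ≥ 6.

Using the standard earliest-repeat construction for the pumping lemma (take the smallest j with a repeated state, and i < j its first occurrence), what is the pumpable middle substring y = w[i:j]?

10

State sequence: p0 -1-> p1 -0-> p3 -0-> p2 -1-> p4 -0-> p2 -0-> p5 -0-> p3 -0-> p2 -0-> p5
First repeat at step 5: p2 was already visited.

So i = 3, j = 5, giving x = w[0:3] = 100, y = w[3:5] = 10, z = w[5:9] = 0000.
Check: |xy| = 5 ≤ 6 and |y| = 2 ≥ 1. Reading y takes A from p2 back to p2, so every xyⁱz is accepted.
Pumping length from the standard proof: p = 6 (the number of states). The repeated state found above gives |xy| = j ≤ 6 and |y| = j − i ≥ 1.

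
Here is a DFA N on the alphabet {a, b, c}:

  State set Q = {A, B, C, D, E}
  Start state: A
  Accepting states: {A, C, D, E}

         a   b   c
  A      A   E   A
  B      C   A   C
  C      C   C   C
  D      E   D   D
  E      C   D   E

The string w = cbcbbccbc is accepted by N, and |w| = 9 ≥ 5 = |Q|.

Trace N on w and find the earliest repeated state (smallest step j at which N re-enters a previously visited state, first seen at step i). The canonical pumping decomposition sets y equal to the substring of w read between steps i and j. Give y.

Run of N on w = c b c b b c c b c:
  step 0: A  (start)
  step 1: A  (read c: A→A)   ← first repeat (A seen earlier)
  step 2: E  (read b: A→E)
  step 3: E  (read c: E→E)
  step 4: D  (read b: E→D)
  step 5: D  (read b: D→D)
  step 6: D  (read c: D→D)
  step 7: D  (read c: D→D)
  step 8: D  (read b: D→D)
  step 9: D  (read c: D→D)

So i = 0, j = 1, giving x = w[0:0] = ε, y = w[0:1] = c, z = w[1:9] = bcbbccbc.
Check: |xy| = 1 ≤ 5 and |y| = 1 ≥ 1. Reading y takes N from A back to A, so every xyⁱz is accepted.
Since N has 5 states, any run of length ≥ 5 visits 5+1 states, so by pigeonhole some state repeats within the first 5 steps — that repeat gives the pumpable loop.

c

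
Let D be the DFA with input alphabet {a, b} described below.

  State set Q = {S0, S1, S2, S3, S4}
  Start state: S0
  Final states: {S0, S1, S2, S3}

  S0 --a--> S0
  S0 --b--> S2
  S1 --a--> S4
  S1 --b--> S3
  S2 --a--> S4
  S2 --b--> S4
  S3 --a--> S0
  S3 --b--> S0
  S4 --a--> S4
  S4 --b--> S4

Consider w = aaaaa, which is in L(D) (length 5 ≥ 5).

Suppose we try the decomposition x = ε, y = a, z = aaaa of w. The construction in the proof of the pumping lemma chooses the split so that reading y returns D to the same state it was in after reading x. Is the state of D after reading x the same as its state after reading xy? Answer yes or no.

Run of D on the first 1 characters of w = a:
  step 0: S0  (start)
  step 1: S0  (read a: S0→S0)

After x (step 0): S0. After xy (step 1): S0.
They match, so y = a drives D around a cycle from S0 back to itself; pumping y any number of times keeps D in S0 before reading z, and xyⁱz ∈ L(D) for every i ≥ 0.

yes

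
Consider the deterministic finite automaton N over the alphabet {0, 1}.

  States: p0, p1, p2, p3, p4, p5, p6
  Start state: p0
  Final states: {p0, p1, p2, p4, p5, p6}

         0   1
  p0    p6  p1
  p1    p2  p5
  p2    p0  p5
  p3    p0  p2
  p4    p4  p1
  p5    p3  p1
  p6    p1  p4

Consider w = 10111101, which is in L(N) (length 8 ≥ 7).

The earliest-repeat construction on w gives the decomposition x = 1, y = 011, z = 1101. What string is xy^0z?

xy⁰z = xz = 1·1101 = 11101.
Reading y = 011 takes N from p1 back to p1, so after x the machine is still in p1, and z then leads to the accepting state p5. Hence 11101 ∈ L(N).

11101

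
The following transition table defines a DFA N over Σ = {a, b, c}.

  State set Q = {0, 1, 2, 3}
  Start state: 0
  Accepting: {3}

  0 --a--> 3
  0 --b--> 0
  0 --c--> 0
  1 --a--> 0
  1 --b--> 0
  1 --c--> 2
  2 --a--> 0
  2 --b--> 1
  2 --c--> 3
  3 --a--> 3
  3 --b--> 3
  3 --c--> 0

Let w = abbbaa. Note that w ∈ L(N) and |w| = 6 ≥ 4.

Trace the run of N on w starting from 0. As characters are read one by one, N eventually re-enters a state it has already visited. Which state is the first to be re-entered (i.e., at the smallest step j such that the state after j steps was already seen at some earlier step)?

State sequence: 0 -a-> 3 -b-> 3 -b-> 3 -b-> 3 -a-> 3 -a-> 3
First repeat at step 2: 3 was already visited.

The earliest repeat is at step j = 2: N is in 3, which it already visited at step i = 1.
The DFA has 4 states, so the proof of the pumping lemma guarantees a repeated state among the first 4+1 visited; the segment between the two visits is the pumpable y.

3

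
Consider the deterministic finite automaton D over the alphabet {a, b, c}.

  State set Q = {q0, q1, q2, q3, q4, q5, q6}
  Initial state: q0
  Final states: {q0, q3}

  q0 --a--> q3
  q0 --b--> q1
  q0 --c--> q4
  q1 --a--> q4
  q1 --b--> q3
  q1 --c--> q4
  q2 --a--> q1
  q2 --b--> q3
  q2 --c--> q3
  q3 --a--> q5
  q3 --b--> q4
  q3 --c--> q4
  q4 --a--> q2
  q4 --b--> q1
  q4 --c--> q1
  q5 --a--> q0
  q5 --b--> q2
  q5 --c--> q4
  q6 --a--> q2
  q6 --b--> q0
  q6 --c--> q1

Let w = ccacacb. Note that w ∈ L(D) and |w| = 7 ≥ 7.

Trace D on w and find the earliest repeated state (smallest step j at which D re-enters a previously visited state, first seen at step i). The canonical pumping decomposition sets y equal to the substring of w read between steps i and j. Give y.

ca

Run of D on w = c c a c a c b:
  step 0: q0  (start)
  step 1: q4  (read c: q0→q4)
  step 2: q1  (read c: q4→q1)
  step 3: q4  (read a: q1→q4)   ← first repeat (q4 seen earlier)
  step 4: q1  (read c: q4→q1)
  step 5: q4  (read a: q1→q4)
  step 6: q1  (read c: q4→q1)
  step 7: q3  (read b: q1→q3)

So i = 1, j = 3, giving x = w[0:1] = c, y = w[1:3] = ca, z = w[3:7] = cacb.
Check: |xy| = 3 ≤ 7 and |y| = 2 ≥ 1. Reading y takes D from q4 back to q4, so every xyⁱz is accepted.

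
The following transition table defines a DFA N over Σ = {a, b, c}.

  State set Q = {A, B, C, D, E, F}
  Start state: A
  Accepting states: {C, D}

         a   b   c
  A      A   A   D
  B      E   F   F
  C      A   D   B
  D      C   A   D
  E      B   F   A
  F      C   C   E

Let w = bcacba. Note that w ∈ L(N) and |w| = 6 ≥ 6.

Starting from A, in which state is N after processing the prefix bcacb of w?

Run of N on the first 5 characters of w = b c a c b:
  step 0: A  (start)
  step 1: A  (read b: A→A)
  step 2: D  (read c: A→D)
  step 3: C  (read a: D→C)
  step 4: B  (read c: C→B)
  step 5: F  (read b: B→F)

After reading 5 characters, N is in state F.

F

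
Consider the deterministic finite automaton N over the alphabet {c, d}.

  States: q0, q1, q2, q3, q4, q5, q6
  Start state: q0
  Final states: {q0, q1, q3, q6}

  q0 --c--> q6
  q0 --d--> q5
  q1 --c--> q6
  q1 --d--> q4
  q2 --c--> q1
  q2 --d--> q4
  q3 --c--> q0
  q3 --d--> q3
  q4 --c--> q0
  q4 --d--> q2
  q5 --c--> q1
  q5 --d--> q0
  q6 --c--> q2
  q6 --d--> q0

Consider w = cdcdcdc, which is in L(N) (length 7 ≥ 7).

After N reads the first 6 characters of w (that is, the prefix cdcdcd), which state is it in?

Run of N on the first 6 characters of w = c d c d c d:
  step 0: q0  (start)
  step 1: q6  (read c: q0→q6)
  step 2: q0  (read d: q6→q0)
  step 3: q6  (read c: q0→q6)
  step 4: q0  (read d: q6→q0)
  step 5: q6  (read c: q0→q6)
  step 6: q0  (read d: q6→q0)

After reading 6 characters, N is in state q0.

q0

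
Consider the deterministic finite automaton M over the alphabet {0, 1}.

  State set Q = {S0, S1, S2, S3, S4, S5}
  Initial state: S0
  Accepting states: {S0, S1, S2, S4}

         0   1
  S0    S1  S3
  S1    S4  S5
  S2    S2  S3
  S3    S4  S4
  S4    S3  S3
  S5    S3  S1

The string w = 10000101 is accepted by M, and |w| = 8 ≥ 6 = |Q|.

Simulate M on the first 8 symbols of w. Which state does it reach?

S4

State sequence: S0 -1-> S3 -0-> S4 -0-> S3 -0-> S4 -0-> S3 -1-> S4 -0-> S3 -1-> S4

After reading 8 characters, M is in state S4.
(This kind of state-tracing is the core of the pumping-lemma construction: with 6 states, pigeonhole forces a repeat within the first 6 steps.)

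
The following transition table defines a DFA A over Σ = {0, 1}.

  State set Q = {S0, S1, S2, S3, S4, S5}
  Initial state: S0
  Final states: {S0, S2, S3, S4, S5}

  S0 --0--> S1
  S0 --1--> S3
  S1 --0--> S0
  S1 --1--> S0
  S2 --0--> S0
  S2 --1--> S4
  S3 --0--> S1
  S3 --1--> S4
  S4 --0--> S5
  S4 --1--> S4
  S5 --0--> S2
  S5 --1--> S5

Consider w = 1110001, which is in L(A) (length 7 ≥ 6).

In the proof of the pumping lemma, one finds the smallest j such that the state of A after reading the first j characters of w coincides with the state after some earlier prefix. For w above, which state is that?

S4

State sequence: S0 -1-> S3 -1-> S4 -1-> S4 -0-> S5 -0-> S2 -0-> S0 -1-> S3
First repeat at step 3: S4 was already visited.

The earliest repeat is at step j = 3: A is in S4, which it already visited at step i = 2.
With |Q| = 6, pigeonhole forces a state repeat no later than step 6; the substring read between the first and second visits to that state can be pumped.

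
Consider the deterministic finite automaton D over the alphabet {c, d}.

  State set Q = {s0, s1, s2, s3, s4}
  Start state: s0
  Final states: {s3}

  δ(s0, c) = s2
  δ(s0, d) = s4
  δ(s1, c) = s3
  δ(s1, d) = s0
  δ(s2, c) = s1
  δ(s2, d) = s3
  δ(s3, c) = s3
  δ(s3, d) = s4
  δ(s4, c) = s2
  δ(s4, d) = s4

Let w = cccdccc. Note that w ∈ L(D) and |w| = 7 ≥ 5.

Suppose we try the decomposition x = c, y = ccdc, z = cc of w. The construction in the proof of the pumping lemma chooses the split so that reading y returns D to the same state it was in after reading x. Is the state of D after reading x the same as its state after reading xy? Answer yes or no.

Run of D on the first 5 characters of w = c c c d c:
  step 0: s0  (start)
  step 1: s2  (read c: s0→s2)
  step 2: s1  (read c: s2→s1)
  step 3: s3  (read c: s1→s3)
  step 4: s4  (read d: s3→s4)
  step 5: s2  (read c: s4→s2)

After x (step 1): s2. After xy (step 5): s2.
They match, so y = ccdc drives D around a cycle from s2 back to itself; pumping y any number of times keeps D in s2 before reading z, and xyⁱz ∈ L(D) for every i ≥ 0.

yes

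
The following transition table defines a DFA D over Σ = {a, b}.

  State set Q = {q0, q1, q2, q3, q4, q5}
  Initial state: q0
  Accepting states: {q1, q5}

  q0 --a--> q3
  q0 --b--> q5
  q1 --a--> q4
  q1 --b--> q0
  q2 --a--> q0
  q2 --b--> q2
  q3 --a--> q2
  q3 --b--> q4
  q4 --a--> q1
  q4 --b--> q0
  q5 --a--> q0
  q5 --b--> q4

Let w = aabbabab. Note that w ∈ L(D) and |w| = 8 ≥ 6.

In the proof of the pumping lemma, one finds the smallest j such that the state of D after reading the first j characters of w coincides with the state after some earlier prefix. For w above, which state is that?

q2

Run of D on w = a a b b a b a b:
  step 0: q0  (start)
  step 1: q3  (read a: q0→q3)
  step 2: q2  (read a: q3→q2)
  step 3: q2  (read b: q2→q2)   ← first repeat (q2 seen earlier)
  step 4: q2  (read b: q2→q2)
  step 5: q0  (read a: q2→q0)
  step 6: q5  (read b: q0→q5)
  step 7: q0  (read a: q5→q0)
  step 8: q5  (read b: q0→q5)

The earliest repeat is at step j = 3: D is in q2, which it already visited at step i = 2.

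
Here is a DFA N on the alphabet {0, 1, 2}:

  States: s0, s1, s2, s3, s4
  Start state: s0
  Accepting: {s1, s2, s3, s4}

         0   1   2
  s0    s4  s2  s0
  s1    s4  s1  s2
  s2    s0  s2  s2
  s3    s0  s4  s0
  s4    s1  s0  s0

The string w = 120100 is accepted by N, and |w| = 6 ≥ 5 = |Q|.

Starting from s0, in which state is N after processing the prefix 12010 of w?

State sequence: s0 -1-> s2 -2-> s2 -0-> s0 -1-> s2 -0-> s0

After reading 5 characters, N is in state s0.

s0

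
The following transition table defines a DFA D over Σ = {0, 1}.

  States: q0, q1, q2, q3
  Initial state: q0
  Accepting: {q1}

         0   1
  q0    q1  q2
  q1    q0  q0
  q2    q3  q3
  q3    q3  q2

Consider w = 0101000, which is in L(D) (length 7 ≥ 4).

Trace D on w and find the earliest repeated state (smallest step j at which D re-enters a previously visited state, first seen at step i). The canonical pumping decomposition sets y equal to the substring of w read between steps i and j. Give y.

01

Run of D on w = 0 1 0 1 0 0 0:
  step 0: q0  (start)
  step 1: q1  (read 0: q0→q1)
  step 2: q0  (read 1: q1→q0)   ← first repeat (q0 seen earlier)
  step 3: q1  (read 0: q0→q1)
  step 4: q0  (read 1: q1→q0)
  step 5: q1  (read 0: q0→q1)
  step 6: q0  (read 0: q1→q0)
  step 7: q1  (read 0: q0→q1)

So i = 0, j = 2, giving x = w[0:0] = ε, y = w[0:2] = 01, z = w[2:7] = 01000.
Check: |xy| = 2 ≤ 4 and |y| = 2 ≥ 1. Reading y takes D from q0 back to q0, so every xyⁱz is accepted.
Pumping length from the standard proof: p = 4 (the number of states). The repeated state found above gives |xy| = j ≤ 4 and |y| = j − i ≥ 1.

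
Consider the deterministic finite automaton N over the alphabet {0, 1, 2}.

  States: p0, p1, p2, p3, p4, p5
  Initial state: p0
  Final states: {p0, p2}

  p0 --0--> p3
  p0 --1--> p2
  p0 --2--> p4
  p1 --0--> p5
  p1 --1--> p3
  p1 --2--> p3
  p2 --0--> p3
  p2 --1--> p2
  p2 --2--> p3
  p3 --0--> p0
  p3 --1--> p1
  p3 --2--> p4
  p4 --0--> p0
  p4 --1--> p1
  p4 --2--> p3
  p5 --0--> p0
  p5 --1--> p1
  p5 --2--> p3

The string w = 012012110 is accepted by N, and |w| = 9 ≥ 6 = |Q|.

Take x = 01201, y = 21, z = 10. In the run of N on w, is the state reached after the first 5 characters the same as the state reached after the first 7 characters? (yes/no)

no

Run of N on the first 7 characters of w = 0 1 2 0 1 2 1:
  step 0: p0  (start)
  step 1: p3  (read 0: p0→p3)
  step 2: p1  (read 1: p3→p1)
  step 3: p3  (read 2: p1→p3)
  step 4: p0  (read 0: p3→p0)
  step 5: p2  (read 1: p0→p2)
  step 6: p3  (read 2: p2→p3)
  step 7: p1  (read 1: p3→p1)

After x (step 5): p2. After xy (step 7): p1.
They differ (p2 ≠ p1), so y is not a cycle from the state after x; this split is not the one the pumping-lemma construction produces, and pumping y need not keep the string in L(N).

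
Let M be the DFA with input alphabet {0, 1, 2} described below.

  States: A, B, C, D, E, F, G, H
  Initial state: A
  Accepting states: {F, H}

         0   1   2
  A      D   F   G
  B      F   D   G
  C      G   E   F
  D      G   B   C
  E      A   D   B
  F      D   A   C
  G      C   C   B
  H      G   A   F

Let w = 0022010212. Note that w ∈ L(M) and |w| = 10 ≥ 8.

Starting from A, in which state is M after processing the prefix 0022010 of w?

A

State sequence: A -0-> D -0-> G -2-> B -2-> G -0-> C -1-> E -0-> A

After reading 7 characters, M is in state A.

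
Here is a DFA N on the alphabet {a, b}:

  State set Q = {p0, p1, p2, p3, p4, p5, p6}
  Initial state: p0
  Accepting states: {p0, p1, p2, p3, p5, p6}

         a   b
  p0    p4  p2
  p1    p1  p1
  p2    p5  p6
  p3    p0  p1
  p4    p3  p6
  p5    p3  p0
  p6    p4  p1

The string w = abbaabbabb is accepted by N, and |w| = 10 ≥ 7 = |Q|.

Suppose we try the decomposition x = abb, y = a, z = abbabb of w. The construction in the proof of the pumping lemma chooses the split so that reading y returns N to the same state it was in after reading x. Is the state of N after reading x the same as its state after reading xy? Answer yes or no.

State sequence: p0 -a-> p4 -b-> p6 -b-> p1 -a-> p1

After x (step 3): p1. After xy (step 4): p1.
They match, so y = a drives N around a cycle from p1 back to itself; pumping y any number of times keeps N in p1 before reading z, and xyⁱz ∈ L(N) for every i ≥ 0.

yes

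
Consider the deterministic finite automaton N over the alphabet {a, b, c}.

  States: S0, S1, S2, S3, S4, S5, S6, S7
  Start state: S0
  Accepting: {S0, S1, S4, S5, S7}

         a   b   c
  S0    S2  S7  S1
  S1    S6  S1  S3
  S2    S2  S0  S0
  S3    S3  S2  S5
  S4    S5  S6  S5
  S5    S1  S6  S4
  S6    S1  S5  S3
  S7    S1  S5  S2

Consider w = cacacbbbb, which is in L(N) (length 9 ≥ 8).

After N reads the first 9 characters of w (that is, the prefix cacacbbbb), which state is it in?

S5

State sequence: S0 -c-> S1 -a-> S6 -c-> S3 -a-> S3 -c-> S5 -b-> S6 -b-> S5 -b-> S6 -b-> S5

After reading 9 characters, N is in state S5.
(This kind of state-tracing is the core of the pumping-lemma construction: with 8 states, pigeonhole forces a repeat within the first 8 steps.)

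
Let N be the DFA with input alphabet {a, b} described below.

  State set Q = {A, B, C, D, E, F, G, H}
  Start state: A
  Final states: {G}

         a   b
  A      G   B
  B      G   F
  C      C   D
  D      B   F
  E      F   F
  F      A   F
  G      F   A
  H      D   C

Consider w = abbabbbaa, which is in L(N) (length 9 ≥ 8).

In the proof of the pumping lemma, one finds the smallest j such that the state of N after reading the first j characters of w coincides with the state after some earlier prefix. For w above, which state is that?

A

Run of N on w = a b b a b b b a a:
  step 0: A  (start)
  step 1: G  (read a: A→G)
  step 2: A  (read b: G→A)   ← first repeat (A seen earlier)
  step 3: B  (read b: A→B)
  step 4: G  (read a: B→G)
  step 5: A  (read b: G→A)
  step 6: B  (read b: A→B)
  step 7: F  (read b: B→F)
  step 8: A  (read a: F→A)
  step 9: G  (read a: A→G)

The earliest repeat is at step j = 2: N is in A, which it already visited at step i = 0.
With |Q| = 8, pigeonhole forces a state repeat no later than step 8; the substring read between the first and second visits to that state can be pumped.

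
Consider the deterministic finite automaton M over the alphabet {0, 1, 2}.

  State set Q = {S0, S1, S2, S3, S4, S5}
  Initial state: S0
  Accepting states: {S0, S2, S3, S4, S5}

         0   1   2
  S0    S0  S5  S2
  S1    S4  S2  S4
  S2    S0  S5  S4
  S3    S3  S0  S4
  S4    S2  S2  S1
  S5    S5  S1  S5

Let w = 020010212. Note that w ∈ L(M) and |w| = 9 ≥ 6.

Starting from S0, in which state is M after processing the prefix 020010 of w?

Run of M on the first 6 characters of w = 0 2 0 0 1 0:
  step 0: S0  (start)
  step 1: S0  (read 0: S0→S0)
  step 2: S2  (read 2: S0→S2)
  step 3: S0  (read 0: S2→S0)
  step 4: S0  (read 0: S0→S0)
  step 5: S5  (read 1: S0→S5)
  step 6: S5  (read 0: S5→S5)

After reading 6 characters, M is in state S5.

S5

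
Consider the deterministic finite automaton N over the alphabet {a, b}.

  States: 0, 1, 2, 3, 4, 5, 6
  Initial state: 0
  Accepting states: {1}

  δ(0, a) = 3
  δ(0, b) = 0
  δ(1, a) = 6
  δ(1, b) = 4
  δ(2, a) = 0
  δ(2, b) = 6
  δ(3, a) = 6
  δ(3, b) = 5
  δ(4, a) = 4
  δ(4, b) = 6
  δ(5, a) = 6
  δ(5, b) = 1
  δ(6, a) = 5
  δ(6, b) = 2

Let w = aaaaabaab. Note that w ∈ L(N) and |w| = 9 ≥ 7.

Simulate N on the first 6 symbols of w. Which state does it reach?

1

Run of N on the first 6 characters of w = a a a a a b:
  step 0: 0  (start)
  step 1: 3  (read a: 0→3)
  step 2: 6  (read a: 3→6)
  step 3: 5  (read a: 6→5)
  step 4: 6  (read a: 5→6)
  step 5: 5  (read a: 6→5)
  step 6: 1  (read b: 5→1)

After reading 6 characters, N is in state 1.
(This kind of state-tracing is the core of the pumping-lemma construction: with 7 states, pigeonhole forces a repeat within the first 7 steps.)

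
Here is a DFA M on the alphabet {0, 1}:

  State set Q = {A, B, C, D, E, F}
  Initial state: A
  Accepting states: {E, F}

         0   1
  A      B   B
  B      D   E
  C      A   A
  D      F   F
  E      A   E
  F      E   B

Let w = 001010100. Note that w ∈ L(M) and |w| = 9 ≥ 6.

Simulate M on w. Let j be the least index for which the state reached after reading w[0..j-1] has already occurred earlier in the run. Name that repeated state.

E

State sequence: A -0-> B -0-> D -1-> F -0-> E -1-> E -0-> A -1-> B -0-> D -0-> F
First repeat at step 5: E was already visited.

The earliest repeat is at step j = 5: M is in E, which it already visited at step i = 4.
With |Q| = 6, pigeonhole forces a state repeat no later than step 6; the substring read between the first and second visits to that state can be pumped.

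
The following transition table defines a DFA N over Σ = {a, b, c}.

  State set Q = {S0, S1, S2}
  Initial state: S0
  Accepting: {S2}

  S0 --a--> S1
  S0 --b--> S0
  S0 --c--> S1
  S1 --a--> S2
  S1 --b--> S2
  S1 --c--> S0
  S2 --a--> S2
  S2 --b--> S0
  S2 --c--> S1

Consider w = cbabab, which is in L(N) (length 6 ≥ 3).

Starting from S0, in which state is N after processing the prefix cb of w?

Run of N on the first 2 characters of w = c b:
  step 0: S0  (start)
  step 1: S1  (read c: S0→S1)
  step 2: S2  (read b: S1→S2)

After reading 2 characters, N is in state S2.

S2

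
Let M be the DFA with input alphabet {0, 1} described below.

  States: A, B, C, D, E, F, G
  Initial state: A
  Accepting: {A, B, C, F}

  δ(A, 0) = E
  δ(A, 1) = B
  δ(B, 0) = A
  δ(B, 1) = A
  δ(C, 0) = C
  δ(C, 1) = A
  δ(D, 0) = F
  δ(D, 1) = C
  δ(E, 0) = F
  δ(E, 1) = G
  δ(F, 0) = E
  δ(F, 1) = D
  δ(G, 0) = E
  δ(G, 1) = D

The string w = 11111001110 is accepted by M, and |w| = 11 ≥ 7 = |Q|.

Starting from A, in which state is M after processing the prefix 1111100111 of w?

C

State sequence: A -1-> B -1-> A -1-> B -1-> A -1-> B -0-> A -0-> E -1-> G -1-> D -1-> C

After reading 10 characters, M is in state C.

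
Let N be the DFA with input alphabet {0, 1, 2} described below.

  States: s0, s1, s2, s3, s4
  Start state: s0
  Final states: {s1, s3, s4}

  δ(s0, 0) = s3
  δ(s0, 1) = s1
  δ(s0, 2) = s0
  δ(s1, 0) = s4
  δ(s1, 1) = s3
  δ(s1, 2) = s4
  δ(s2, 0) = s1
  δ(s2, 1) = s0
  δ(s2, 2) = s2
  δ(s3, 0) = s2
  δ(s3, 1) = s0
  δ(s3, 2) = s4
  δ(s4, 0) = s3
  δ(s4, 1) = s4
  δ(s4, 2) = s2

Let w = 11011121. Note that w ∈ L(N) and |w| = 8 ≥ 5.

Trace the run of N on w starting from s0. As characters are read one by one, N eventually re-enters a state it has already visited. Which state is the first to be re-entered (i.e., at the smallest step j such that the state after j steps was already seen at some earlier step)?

State sequence: s0 -1-> s1 -1-> s3 -0-> s2 -1-> s0 -1-> s1 -1-> s3 -2-> s4 -1-> s4
First repeat at step 4: s0 was already visited.

The earliest repeat is at step j = 4: N is in s0, which it already visited at step i = 0.
Pumping length from the standard proof: p = 5 (the number of states). The repeated state found above gives |xy| = j ≤ 5 and |y| = j − i ≥ 1.

s0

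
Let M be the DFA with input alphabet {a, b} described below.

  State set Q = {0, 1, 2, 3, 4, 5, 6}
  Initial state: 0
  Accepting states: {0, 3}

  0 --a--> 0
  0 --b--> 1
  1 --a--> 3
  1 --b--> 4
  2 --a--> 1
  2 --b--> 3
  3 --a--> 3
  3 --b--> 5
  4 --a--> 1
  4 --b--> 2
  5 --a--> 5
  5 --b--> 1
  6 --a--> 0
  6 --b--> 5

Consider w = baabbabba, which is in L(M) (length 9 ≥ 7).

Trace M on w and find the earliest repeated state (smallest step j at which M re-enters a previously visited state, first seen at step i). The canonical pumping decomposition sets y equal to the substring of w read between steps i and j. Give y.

a

Run of M on w = b a a b b a b b a:
  step 0: 0  (start)
  step 1: 1  (read b: 0→1)
  step 2: 3  (read a: 1→3)
  step 3: 3  (read a: 3→3)   ← first repeat (3 seen earlier)
  step 4: 5  (read b: 3→5)
  step 5: 1  (read b: 5→1)
  step 6: 3  (read a: 1→3)
  step 7: 5  (read b: 3→5)
  step 8: 1  (read b: 5→1)
  step 9: 3  (read a: 1→3)

So i = 2, j = 3, giving x = w[0:2] = ba, y = w[2:3] = a, z = w[3:9] = bbabba.
Check: |xy| = 3 ≤ 7 and |y| = 1 ≥ 1. Reading y takes M from 3 back to 3, so every xyⁱz is accepted.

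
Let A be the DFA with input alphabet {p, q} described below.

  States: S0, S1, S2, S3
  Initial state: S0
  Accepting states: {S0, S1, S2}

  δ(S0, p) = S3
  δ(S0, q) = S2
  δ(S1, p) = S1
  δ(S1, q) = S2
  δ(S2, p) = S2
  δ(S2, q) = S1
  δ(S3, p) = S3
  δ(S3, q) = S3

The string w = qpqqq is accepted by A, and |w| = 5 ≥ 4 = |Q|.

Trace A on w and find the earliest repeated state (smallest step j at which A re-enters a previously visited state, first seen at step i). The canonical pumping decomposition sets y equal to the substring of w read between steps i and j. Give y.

State sequence: S0 -q-> S2 -p-> S2 -q-> S1 -q-> S2 -q-> S1
First repeat at step 2: S2 was already visited.

So i = 1, j = 2, giving x = w[0:1] = q, y = w[1:2] = p, z = w[2:5] = qqq.
Check: |xy| = 2 ≤ 4 and |y| = 1 ≥ 1. Reading y takes A from S2 back to S2, so every xyⁱz is accepted.
The DFA has 4 states, so the proof of the pumping lemma guarantees a repeated state among the first 4+1 visited; the segment between the two visits is the pumpable y.

p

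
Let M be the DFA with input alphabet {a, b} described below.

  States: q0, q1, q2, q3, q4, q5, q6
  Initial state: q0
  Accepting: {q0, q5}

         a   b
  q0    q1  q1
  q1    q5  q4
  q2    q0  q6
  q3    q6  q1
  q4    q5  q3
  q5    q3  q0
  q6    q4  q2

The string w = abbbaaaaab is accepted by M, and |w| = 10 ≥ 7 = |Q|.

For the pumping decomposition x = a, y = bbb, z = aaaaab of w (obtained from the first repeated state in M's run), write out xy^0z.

aaaaaab

xy⁰z = xz = a·aaaaab = aaaaaab.
Reading y = bbb takes M from q1 back to q1, so after x the machine is still in q1, and z then leads to the accepting state q0. Hence aaaaaab ∈ L(M).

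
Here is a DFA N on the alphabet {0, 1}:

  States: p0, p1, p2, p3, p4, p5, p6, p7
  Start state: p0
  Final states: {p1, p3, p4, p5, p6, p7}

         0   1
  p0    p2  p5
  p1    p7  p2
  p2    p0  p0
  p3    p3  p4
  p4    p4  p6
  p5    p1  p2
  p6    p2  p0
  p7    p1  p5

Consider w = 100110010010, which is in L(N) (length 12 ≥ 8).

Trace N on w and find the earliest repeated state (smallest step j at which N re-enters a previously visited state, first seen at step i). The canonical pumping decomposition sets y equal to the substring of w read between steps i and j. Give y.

001

Run of N on w = 1 0 0 1 1 0 0 1 0 0 1 0:
  step 0: p0  (start)
  step 1: p5  (read 1: p0→p5)
  step 2: p1  (read 0: p5→p1)
  step 3: p7  (read 0: p1→p7)
  step 4: p5  (read 1: p7→p5)   ← first repeat (p5 seen earlier)
  step 5: p2  (read 1: p5→p2)
  step 6: p0  (read 0: p2→p0)
  step 7: p2  (read 0: p0→p2)
  step 8: p0  (read 1: p2→p0)
  step 9: p2  (read 0: p0→p2)
  step 10: p0  (read 0: p2→p0)
  step 11: p5  (read 1: p0→p5)
  step 12: p1  (read 0: p5→p1)

So i = 1, j = 4, giving x = w[0:1] = 1, y = w[1:4] = 001, z = w[4:12] = 10010010.
Check: |xy| = 4 ≤ 8 and |y| = 3 ≥ 1. Reading y takes N from p5 back to p5, so every xyⁱz is accepted.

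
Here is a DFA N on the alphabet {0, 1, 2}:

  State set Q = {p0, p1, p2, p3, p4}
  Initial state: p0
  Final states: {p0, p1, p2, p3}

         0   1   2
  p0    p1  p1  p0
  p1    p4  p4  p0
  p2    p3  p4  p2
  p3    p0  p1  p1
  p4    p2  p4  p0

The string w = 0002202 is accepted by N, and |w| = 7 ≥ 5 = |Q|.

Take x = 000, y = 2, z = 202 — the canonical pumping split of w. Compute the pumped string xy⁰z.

xy⁰z = xz = 000·202 = 000202.
Reading y = 2 takes N from p2 back to p2, so after x the machine is still in p2, and z then leads to the accepting state p1. Hence 000202 ∈ L(N).

000202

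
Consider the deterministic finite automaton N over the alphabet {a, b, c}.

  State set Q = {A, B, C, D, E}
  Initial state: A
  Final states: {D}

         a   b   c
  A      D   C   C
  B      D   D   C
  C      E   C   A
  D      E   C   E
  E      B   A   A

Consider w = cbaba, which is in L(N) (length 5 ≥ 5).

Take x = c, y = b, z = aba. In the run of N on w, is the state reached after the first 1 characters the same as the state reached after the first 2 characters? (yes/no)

yes

Run of N on the first 2 characters of w = c b:
  step 0: A  (start)
  step 1: C  (read c: A→C)
  step 2: C  (read b: C→C)

After x (step 1): C. After xy (step 2): C.
They match, so y = b drives N around a cycle from C back to itself; pumping y any number of times keeps N in C before reading z, and xyⁱz ∈ L(N) for every i ≥ 0.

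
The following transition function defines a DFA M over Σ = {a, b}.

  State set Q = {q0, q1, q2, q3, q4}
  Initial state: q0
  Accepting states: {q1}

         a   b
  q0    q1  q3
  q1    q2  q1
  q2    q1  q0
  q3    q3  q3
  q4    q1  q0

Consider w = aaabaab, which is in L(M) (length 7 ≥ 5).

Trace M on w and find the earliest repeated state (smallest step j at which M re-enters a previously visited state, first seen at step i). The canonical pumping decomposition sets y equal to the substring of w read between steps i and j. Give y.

State sequence: q0 -a-> q1 -a-> q2 -a-> q1 -b-> q1 -a-> q2 -a-> q1 -b-> q1
First repeat at step 3: q1 was already visited.

So i = 1, j = 3, giving x = w[0:1] = a, y = w[1:3] = aa, z = w[3:7] = baab.
Check: |xy| = 3 ≤ 5 and |y| = 2 ≥ 1. Reading y takes M from q1 back to q1, so every xyⁱz is accepted.

aa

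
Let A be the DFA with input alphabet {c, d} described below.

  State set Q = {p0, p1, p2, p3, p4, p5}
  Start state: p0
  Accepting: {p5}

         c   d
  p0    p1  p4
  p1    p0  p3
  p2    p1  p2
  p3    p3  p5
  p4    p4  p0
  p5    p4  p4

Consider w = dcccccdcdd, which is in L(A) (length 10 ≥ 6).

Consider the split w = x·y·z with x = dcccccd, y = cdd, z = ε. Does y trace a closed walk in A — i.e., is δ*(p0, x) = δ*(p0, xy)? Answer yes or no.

no

State sequence: p0 -d-> p4 -c-> p4 -c-> p4 -c-> p4 -c-> p4 -c-> p4 -d-> p0 -c-> p1 -d-> p3 -d-> p5

After x (step 7): p0. After xy (step 10): p5.
They differ (p0 ≠ p5), so y is not a cycle from the state after x; this split is not the one the pumping-lemma construction produces, and pumping y need not keep the string in L(A).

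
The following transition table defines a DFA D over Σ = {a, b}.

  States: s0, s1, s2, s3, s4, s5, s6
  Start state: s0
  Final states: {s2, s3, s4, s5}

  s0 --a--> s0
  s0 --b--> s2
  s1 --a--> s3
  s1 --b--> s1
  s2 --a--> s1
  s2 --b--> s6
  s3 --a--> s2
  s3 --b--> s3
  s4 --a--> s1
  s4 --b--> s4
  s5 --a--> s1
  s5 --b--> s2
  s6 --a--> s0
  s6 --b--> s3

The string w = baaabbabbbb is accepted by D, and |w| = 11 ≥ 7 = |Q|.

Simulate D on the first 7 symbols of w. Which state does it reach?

s2

Run of D on the first 7 characters of w = b a a a b b a:
  step 0: s0  (start)
  step 1: s2  (read b: s0→s2)
  step 2: s1  (read a: s2→s1)
  step 3: s3  (read a: s1→s3)
  step 4: s2  (read a: s3→s2)
  step 5: s6  (read b: s2→s6)
  step 6: s3  (read b: s6→s3)
  step 7: s2  (read a: s3→s2)

After reading 7 characters, D is in state s2.
(This kind of state-tracing is the core of the pumping-lemma construction: with 7 states, pigeonhole forces a repeat within the first 7 steps.)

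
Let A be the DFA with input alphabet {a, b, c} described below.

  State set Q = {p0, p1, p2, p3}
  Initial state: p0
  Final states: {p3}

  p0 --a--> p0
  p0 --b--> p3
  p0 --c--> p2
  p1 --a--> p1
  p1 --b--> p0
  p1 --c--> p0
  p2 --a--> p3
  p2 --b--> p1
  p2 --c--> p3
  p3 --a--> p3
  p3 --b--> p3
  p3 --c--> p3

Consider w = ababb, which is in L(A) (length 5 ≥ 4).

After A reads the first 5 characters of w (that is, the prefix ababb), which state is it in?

p3

Run of A on the first 5 characters of w = a b a b b:
  step 0: p0  (start)
  step 1: p0  (read a: p0→p0)
  step 2: p3  (read b: p0→p3)
  step 3: p3  (read a: p3→p3)
  step 4: p3  (read b: p3→p3)
  step 5: p3  (read b: p3→p3)

After reading 5 characters, A is in state p3.
(This kind of state-tracing is the core of the pumping-lemma construction: with 4 states, pigeonhole forces a repeat within the first 4 steps.)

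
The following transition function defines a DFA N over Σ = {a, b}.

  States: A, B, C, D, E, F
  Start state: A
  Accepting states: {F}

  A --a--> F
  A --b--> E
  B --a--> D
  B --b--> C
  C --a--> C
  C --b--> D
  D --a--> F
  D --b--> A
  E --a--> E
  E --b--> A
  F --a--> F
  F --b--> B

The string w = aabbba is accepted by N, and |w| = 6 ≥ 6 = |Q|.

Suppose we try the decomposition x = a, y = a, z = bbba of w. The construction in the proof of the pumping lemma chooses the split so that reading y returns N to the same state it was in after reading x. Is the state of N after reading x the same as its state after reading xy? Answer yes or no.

State sequence: A -a-> F -a-> F

After x (step 1): F. After xy (step 2): F.
They match, so y = a drives N around a cycle from F back to itself; pumping y any number of times keeps N in F before reading z, and xyⁱz ∈ L(N) for every i ≥ 0.

yes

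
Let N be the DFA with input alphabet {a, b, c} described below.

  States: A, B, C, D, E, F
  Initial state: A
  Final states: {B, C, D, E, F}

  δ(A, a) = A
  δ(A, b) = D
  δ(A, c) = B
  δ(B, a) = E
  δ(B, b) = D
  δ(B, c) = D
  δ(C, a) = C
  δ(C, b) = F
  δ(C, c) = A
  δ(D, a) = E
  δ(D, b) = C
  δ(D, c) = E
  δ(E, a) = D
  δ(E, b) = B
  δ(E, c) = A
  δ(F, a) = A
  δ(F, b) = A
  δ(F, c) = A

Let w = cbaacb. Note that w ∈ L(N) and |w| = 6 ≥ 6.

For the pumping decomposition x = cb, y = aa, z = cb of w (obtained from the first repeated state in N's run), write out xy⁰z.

cbcb

xy⁰z = xz = cb·cb = cbcb.
Reading y = aa takes N from D back to D, so after x the machine is still in D, and z then leads to the accepting state B. Hence cbcb ∈ L(N).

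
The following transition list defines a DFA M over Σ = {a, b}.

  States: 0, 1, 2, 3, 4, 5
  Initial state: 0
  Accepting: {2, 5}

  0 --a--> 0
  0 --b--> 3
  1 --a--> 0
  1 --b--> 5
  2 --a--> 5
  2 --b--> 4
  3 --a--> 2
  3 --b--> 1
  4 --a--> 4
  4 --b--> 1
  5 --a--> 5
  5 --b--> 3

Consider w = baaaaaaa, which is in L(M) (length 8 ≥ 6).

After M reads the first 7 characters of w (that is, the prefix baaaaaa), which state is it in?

State sequence: 0 -b-> 3 -a-> 2 -a-> 5 -a-> 5 -a-> 5 -a-> 5 -a-> 5

After reading 7 characters, M is in state 5.

5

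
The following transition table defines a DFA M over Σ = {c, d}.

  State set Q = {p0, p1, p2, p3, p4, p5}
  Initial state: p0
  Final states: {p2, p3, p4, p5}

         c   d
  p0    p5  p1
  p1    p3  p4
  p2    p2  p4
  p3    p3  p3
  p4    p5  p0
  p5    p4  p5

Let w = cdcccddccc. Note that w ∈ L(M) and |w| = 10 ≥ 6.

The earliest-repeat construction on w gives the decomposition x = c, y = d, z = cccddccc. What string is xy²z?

cddcccddccc

xy^2z = c·d·d·cccddccc = cddcccddccc.
Reading y = d takes M from p5 back to p5, so after x·y·y the machine is still in p5, and z then leads to the accepting state p3. Hence cddcccddccc ∈ L(M).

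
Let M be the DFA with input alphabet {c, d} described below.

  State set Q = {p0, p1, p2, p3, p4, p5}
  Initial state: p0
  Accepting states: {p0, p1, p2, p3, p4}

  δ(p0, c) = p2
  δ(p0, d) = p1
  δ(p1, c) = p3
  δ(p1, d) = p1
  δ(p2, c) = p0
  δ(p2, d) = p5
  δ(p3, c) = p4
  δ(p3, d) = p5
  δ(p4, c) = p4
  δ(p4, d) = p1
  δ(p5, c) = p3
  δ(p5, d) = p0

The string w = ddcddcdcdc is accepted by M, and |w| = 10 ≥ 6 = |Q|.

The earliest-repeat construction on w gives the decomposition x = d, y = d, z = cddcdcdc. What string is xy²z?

xy^2z = d·d·d·cddcdcdc = dddcddcdcdc.
Reading y = d takes M from p1 back to p1, so after x·y·y the machine is still in p1, and z then leads to the accepting state p3. Hence dddcddcdcdc ∈ L(M).

dddcddcdcdc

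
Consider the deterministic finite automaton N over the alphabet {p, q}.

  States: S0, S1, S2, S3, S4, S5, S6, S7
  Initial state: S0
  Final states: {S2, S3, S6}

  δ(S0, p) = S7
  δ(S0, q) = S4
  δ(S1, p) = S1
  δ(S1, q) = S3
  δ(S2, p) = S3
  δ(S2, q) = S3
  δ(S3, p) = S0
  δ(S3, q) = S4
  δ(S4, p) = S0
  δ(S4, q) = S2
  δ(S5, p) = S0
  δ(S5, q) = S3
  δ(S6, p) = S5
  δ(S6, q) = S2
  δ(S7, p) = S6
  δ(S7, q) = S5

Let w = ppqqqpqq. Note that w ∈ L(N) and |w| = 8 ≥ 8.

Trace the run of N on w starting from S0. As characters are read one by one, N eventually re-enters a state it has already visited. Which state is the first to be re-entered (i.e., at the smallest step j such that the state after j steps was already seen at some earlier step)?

S0

State sequence: S0 -p-> S7 -p-> S6 -q-> S2 -q-> S3 -q-> S4 -p-> S0 -q-> S4 -q-> S2
First repeat at step 6: S0 was already visited.

The earliest repeat is at step j = 6: N is in S0, which it already visited at step i = 0.
The DFA has 8 states, so the proof of the pumping lemma guarantees a repeated state among the first 8+1 visited; the segment between the two visits is the pumpable y.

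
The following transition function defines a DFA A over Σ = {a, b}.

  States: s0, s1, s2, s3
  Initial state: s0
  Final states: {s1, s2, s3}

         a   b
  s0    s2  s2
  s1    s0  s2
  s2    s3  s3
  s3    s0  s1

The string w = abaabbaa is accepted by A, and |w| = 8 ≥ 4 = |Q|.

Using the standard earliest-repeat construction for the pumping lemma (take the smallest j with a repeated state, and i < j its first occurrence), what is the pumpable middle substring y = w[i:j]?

aba

Run of A on w = a b a a b b a a:
  step 0: s0  (start)
  step 1: s2  (read a: s0→s2)
  step 2: s3  (read b: s2→s3)
  step 3: s0  (read a: s3→s0)   ← first repeat (s0 seen earlier)
  step 4: s2  (read a: s0→s2)
  step 5: s3  (read b: s2→s3)
  step 6: s1  (read b: s3→s1)
  step 7: s0  (read a: s1→s0)
  step 8: s2  (read a: s0→s2)

So i = 0, j = 3, giving x = w[0:0] = ε, y = w[0:3] = aba, z = w[3:8] = abbaa.
Check: |xy| = 3 ≤ 4 and |y| = 3 ≥ 1. Reading y takes A from s0 back to s0, so every xyⁱz is accepted.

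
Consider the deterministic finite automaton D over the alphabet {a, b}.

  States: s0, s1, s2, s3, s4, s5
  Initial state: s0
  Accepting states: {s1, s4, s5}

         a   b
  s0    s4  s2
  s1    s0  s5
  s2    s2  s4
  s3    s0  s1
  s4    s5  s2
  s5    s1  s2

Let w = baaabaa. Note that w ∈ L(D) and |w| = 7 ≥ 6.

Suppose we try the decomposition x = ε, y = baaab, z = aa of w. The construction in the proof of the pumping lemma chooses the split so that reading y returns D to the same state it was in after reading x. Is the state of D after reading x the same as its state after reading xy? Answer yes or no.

State sequence: s0 -b-> s2 -a-> s2 -a-> s2 -a-> s2 -b-> s4

After x (step 0): s0. After xy (step 5): s4.
They differ (s0 ≠ s4), so y is not a cycle from the state after x; this split is not the one the pumping-lemma construction produces, and pumping y need not keep the string in L(D).

no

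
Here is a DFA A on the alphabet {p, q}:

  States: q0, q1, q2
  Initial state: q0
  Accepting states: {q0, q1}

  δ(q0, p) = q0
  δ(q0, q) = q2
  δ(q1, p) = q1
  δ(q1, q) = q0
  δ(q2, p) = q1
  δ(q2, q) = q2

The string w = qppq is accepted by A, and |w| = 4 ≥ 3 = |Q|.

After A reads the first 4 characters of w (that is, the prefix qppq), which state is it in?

q0

Run of A on the first 4 characters of w = q p p q:
  step 0: q0  (start)
  step 1: q2  (read q: q0→q2)
  step 2: q1  (read p: q2→q1)
  step 3: q1  (read p: q1→q1)
  step 4: q0  (read q: q1→q0)

After reading 4 characters, A is in state q0.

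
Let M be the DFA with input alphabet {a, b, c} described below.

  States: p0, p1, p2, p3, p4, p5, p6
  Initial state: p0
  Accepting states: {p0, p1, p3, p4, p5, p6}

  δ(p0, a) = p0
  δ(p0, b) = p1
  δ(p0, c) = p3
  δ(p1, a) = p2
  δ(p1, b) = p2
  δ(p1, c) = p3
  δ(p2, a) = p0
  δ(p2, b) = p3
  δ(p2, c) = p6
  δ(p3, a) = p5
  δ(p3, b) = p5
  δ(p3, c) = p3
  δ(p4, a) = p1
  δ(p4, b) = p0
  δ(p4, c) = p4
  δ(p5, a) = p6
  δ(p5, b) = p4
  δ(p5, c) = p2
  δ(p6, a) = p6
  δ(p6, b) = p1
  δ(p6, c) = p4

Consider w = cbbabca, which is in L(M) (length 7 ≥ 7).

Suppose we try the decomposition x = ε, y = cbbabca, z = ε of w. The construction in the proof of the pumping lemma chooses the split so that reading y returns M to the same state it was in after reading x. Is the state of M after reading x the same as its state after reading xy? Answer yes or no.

Run of M on the first 7 characters of w = c b b a b c a:
  step 0: p0  (start)
  step 1: p3  (read c: p0→p3)
  step 2: p5  (read b: p3→p5)
  step 3: p4  (read b: p5→p4)
  step 4: p1  (read a: p4→p1)
  step 5: p2  (read b: p1→p2)
  step 6: p6  (read c: p2→p6)
  step 7: p6  (read a: p6→p6)

After x (step 0): p0. After xy (step 7): p6.
They differ (p0 ≠ p6), so y is not a cycle from the state after x; this split is not the one the pumping-lemma construction produces, and pumping y need not keep the string in L(M).

no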